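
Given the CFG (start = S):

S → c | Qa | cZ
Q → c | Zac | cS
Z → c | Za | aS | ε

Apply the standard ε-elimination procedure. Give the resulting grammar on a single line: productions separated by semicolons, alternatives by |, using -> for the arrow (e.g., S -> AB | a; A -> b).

S -> c | Qa | cZ; Q -> c | ac | cS | Zac; Z -> a | c | Za | aS

Nullable set: {Z}.
S -> cZ: Z nullable, giving c | cZ.
Q -> Zac: Z nullable, giving Zac | ac.
Drop Z -> ε.
Z -> Za: Z nullable, giving Za | a.
Unchanged (no nullable symbols): S -> Qa; S -> c; Q -> c; Q -> cS; Z -> aS; Z -> c.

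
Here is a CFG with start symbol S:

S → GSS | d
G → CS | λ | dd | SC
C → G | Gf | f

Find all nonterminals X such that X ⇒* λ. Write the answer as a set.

{C, G}

Directly nullable (have an ε-rule): {G}.
C is nullable via C -> G (every symbol on the right is already known nullable).
Not nullable: S — each has a terminal in every rule's right-hand side or depends on a non-nullable symbol.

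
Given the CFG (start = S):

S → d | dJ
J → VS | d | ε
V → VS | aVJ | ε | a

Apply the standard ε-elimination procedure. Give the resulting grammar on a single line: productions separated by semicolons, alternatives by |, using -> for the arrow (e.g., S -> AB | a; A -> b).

S -> d | dJ; J -> S | d | VS; V -> S | a | VS | aJ | aV | aVJ

Nullable set: {J, V}.
S -> dJ: J nullable, giving d | dJ.
Drop J -> ε.
J -> VS: V nullable, giving S | VS.
Drop V -> ε.
V -> VS: V nullable, giving S | VS.
V -> aVJ: V, J nullable, giving a | aJ | aV | aVJ.
Unchanged (no nullable symbols): S -> d; J -> d; V -> a.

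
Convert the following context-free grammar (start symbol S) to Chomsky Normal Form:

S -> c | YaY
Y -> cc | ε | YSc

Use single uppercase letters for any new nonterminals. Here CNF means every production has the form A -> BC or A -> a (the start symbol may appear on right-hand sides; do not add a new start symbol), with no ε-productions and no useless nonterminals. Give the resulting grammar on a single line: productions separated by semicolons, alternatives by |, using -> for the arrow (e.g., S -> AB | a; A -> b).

S -> a | c | AY | YA | YC; A -> a; B -> c; C -> AY; D -> SB; Y -> BB | SB | YD

Nullable: {Y}; after ε-elimination: S -> a | c | Ya | aY | YaY; Y -> Sc | cc | YSc.
No unit productions to eliminate.
TERM: introduce A -> a, B -> c and substitute in every rule of length ≥2.
BIN: S -> YAY becomes S -> YC, C -> AY; Y -> YSB becomes Y -> YD, D -> SB.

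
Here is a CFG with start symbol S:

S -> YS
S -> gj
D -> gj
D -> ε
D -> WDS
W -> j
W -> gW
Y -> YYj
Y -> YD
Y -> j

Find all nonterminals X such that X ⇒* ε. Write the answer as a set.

{D}

Directly nullable (have an ε-rule): {D}.
Not nullable: S, W, Y — each has a terminal in every rule's right-hand side or depends on a non-nullable symbol.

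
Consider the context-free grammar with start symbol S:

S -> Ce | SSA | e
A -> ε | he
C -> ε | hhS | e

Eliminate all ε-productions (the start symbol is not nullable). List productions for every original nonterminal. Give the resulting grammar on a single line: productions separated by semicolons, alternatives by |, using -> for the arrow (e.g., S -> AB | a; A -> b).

Nullable set: {A, C}.
S -> Ce: C nullable, giving Ce | e.
S -> SSA: A nullable, giving SS | SSA.
Drop A -> ε.
Drop C -> ε.
Unchanged (no nullable symbols): S -> e; A -> he; C -> e; C -> hhS.

S -> e | Ce | SS | SSA; A -> he; C -> e | hhS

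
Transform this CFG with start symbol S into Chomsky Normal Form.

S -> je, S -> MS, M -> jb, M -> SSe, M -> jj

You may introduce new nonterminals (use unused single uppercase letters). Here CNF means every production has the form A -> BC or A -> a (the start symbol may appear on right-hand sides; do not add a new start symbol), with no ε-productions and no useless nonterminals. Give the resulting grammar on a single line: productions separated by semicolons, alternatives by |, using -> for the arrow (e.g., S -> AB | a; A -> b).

S -> BA | MS; A -> e; B -> j; C -> b; D -> SA; M -> BB | BC | SD

No ε-productions.
No unit productions to eliminate.
TERM: introduce C -> b, A -> e, B -> j and substitute in every rule of length ≥2.
BIN: M -> SSA becomes M -> SD, D -> SA.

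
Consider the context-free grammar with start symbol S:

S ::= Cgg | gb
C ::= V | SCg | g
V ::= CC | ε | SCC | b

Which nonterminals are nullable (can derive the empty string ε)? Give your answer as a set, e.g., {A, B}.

{C, V}

Directly nullable (have an ε-rule): {V}.
C is nullable via C -> V (every symbol on the right is already known nullable).
Not nullable: S — each has a terminal in every rule's right-hand side or depends on a non-nullable symbol.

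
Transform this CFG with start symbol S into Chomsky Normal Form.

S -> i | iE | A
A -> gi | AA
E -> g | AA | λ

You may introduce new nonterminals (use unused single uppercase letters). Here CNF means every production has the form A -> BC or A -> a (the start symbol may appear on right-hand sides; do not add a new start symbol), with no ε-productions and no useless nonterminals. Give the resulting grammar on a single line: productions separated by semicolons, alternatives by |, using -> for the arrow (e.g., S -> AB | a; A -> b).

Nullable: {E}; after ε-elimination: S -> A | i | iE; A -> AA | gi; E -> g | AA.
After unit-elimination: S -> i | AA | gi | iE; A -> AA | gi; E -> g | AA.
TERM: introduce B -> g, C -> i and substitute in every rule of length ≥2.

S -> i | AA | BC | CE; A -> AA | BC; B -> g; C -> i; E -> g | AA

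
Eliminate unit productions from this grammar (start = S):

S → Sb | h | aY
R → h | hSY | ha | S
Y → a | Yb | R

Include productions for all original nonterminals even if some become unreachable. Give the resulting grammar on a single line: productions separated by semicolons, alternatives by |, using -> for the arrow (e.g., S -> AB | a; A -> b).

S -> h | Sb | aY; R -> h | Sb | aY | ha | hSY; Y -> a | h | Sb | Yb | aY | ha | hSY

Unit productions: R->S, Y->R.
Unit pairs (A ⇒* B via units): (R,S), (Y,R), (Y,S).
S: inherits non-unit rules of {S} → Sb | aY | h.
R: inherits non-unit rules of {R, S} → Sb | aY | h | hSY | ha.
Y: inherits non-unit rules of {R, S, Y} → Sb | Yb | a | aY | h | hSY | ha.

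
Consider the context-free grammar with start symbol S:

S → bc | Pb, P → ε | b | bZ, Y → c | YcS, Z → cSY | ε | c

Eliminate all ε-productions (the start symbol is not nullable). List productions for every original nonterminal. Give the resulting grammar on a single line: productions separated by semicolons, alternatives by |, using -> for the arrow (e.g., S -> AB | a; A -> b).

S -> b | Pb | bc; P -> b | bZ; Y -> c | YcS; Z -> c | cSY

Nullable set: {P, Z}.
S -> Pb: P nullable, giving Pb | b.
Drop P -> ε.
P -> bZ: Z nullable, giving b | bZ.
Drop Z -> ε.
Unchanged (no nullable symbols): S -> bc; P -> b; Y -> YcS; Y -> c; Z -> c; Z -> cSY.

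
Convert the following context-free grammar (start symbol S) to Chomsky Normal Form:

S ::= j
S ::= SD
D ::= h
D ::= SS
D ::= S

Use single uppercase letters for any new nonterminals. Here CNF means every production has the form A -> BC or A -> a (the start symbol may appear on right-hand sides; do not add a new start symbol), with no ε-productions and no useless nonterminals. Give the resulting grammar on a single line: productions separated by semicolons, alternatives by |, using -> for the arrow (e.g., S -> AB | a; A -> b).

No ε-productions.
After unit-elimination: S -> j | SD; D -> h | j | SD | SS.

S -> j | SD; D -> h | j | SD | SS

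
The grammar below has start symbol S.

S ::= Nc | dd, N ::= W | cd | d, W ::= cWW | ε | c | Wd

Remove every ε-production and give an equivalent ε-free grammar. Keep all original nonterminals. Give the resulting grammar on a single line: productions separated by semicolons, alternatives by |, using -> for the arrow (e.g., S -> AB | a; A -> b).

Nullable set: {N, W}.
S -> Nc: N nullable, giving Nc | c.
N -> W: W nullable, giving W.
Drop W -> ε.
W -> Wd: W nullable, giving Wd | d.
W -> cWW: W, W nullable, giving c | cW | cWW.
Unchanged (no nullable symbols): S -> dd; N -> cd; N -> d; W -> c.

S -> c | Nc | dd; N -> W | d | cd; W -> c | d | Wd | cW | cWW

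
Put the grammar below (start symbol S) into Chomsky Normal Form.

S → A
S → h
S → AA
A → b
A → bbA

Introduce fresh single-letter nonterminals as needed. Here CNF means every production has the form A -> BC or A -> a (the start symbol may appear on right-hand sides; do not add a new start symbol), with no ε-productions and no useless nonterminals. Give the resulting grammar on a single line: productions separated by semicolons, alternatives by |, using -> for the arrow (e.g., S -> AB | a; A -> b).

S -> b | h | AA | BD; A -> b | BC; B -> b; C -> BA; D -> BA

No ε-productions.
After unit-elimination: S -> b | h | AA | bbA; A -> b | bbA.
TERM: introduce B -> b and substitute in every rule of length ≥2.
BIN: A -> BBA becomes A -> BC, C -> BA; S -> BBA becomes S -> BD, D -> BA.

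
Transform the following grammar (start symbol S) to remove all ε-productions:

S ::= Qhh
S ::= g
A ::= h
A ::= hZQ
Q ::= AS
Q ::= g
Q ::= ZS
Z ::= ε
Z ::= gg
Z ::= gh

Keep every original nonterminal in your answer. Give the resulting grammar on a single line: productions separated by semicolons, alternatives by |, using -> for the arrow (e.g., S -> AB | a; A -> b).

Nullable set: {Z}.
A -> hZQ: Z nullable, giving hQ | hZQ.
Q -> ZS: Z nullable, giving S | ZS.
Drop Z -> ε.
Unchanged (no nullable symbols): S -> Qhh; S -> g; A -> h; Q -> AS; Q -> g; Z -> gg; Z -> gh.

S -> g | Qhh; A -> h | hQ | hZQ; Q -> S | g | AS | ZS; Z -> gg | gh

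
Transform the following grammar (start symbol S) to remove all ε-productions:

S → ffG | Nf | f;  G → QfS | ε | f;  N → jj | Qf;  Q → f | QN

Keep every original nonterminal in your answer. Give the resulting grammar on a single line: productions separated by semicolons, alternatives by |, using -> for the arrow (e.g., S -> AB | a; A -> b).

S -> f | Nf | ff | ffG; G -> f | QfS; N -> Qf | jj; Q -> f | QN

Nullable set: {G}.
S -> ffG: G nullable, giving ff | ffG.
Drop G -> ε.
Unchanged (no nullable symbols): S -> Nf; S -> f; G -> QfS; G -> f; N -> Qf; N -> jj; Q -> QN; Q -> f.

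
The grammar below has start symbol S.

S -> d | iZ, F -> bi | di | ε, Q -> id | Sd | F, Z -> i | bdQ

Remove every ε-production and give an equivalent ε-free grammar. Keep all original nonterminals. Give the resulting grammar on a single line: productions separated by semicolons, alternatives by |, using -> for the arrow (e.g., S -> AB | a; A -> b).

S -> d | iZ; F -> bi | di; Q -> F | Sd | id; Z -> i | bd | bdQ

Nullable set: {F, Q}.
Drop F -> ε.
Q -> F: F nullable, giving F.
Z -> bdQ: Q nullable, giving bd | bdQ.
Unchanged (no nullable symbols): S -> d; S -> iZ; F -> bi; F -> di; Q -> Sd; Q -> id; Z -> i.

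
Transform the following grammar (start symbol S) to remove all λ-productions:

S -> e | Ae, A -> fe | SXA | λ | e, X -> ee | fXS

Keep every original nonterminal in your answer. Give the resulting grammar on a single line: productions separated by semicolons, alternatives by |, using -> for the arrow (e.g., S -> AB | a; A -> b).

Nullable set: {A}.
S -> Ae: A nullable, giving Ae | e.
Drop A -> λ.
A -> SXA: A nullable, giving SX | SXA.
Unchanged (no nullable symbols): S -> e; A -> e; A -> fe; X -> ee; X -> fXS.

S -> e | Ae; A -> e | SX | fe | SXA; X -> ee | fXS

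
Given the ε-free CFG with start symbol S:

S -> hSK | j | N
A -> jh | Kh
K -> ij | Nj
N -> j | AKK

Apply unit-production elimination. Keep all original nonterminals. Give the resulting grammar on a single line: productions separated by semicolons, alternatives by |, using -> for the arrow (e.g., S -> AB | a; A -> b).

Unit productions: S->N.
Unit pairs (A ⇒* B via units): (S,N).
S: inherits non-unit rules of {N, S} → AKK | hSK | j.
A: inherits non-unit rules of {A} → Kh | jh.
K: inherits non-unit rules of {K} → Nj | ij.
N: inherits non-unit rules of {N} → AKK | j.

S -> j | AKK | hSK; A -> Kh | jh; K -> Nj | ij; N -> j | AKK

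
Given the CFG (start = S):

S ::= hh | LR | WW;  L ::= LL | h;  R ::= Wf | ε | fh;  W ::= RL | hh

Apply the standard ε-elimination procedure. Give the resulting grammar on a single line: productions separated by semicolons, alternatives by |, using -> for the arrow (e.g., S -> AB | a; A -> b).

S -> L | LR | WW | hh; L -> h | LL; R -> Wf | fh; W -> L | RL | hh

Nullable set: {R}.
S -> LR: R nullable, giving L | LR.
Drop R -> ε.
W -> RL: R nullable, giving L | RL.
Unchanged (no nullable symbols): S -> WW; S -> hh; L -> LL; L -> h; R -> Wf; R -> fh; W -> hh.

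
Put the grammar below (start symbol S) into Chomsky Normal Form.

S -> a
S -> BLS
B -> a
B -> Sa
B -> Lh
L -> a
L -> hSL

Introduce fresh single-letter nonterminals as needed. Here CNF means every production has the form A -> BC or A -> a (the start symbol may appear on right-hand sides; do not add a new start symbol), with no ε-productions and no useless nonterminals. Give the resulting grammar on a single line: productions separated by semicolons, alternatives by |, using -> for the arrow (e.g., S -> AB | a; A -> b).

No ε-productions.
No unit productions to eliminate.
TERM: introduce C -> a, A -> h and substitute in every rule of length ≥2.
BIN: L -> ASL becomes L -> AD, D -> SL; S -> BLS becomes S -> BE, E -> LS.

S -> a | BE; A -> h; B -> a | LA | SC; C -> a; D -> SL; E -> LS; L -> a | AD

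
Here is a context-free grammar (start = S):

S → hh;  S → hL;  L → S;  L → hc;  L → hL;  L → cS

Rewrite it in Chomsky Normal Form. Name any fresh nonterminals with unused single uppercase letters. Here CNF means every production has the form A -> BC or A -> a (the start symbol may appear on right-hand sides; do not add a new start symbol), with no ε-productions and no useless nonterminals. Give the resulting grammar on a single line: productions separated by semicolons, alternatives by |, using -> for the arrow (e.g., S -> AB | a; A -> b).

No ε-productions.
After unit-elimination: S -> hL | hh; L -> cS | hL | hc | hh.
TERM: introduce A -> c, B -> h and substitute in every rule of length ≥2.

S -> BB | BL; A -> c; B -> h; L -> AS | BA | BB | BL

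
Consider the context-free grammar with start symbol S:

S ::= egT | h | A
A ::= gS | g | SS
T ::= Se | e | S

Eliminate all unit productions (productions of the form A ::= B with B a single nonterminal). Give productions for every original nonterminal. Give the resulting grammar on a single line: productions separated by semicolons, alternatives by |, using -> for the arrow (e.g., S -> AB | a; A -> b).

S -> g | h | SS | gS | egT; A -> g | SS | gS; T -> e | g | h | SS | Se | gS | egT

Unit productions: S->A, T->S.
Unit pairs (A ⇒* B via units): (S,A), (T,A), (T,S).
S: inherits non-unit rules of {A, S} → SS | egT | g | gS | h.
A: inherits non-unit rules of {A} → SS | g | gS.
T: inherits non-unit rules of {A, S, T} → SS | Se | e | egT | g | gS | h.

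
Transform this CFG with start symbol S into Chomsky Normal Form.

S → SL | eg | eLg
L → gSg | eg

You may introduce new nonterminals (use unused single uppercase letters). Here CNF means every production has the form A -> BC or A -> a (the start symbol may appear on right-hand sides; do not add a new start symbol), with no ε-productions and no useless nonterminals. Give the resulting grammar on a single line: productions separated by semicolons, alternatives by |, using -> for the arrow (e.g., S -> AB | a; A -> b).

No ε-productions.
No unit productions to eliminate.
TERM: introduce A -> e, B -> g and substitute in every rule of length ≥2.
BIN: L -> BSB becomes L -> BC, C -> SB; S -> ALB becomes S -> AD, D -> LB.

S -> AB | AD | SL; A -> e; B -> g; C -> SB; D -> LB; L -> AB | BC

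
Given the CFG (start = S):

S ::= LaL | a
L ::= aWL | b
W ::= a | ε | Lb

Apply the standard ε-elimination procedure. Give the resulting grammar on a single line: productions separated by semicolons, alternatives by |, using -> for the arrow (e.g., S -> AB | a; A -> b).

Nullable set: {W}.
L -> aWL: W nullable, giving aL | aWL.
Drop W -> ε.
Unchanged (no nullable symbols): S -> LaL; S -> a; L -> b; W -> Lb; W -> a.

S -> a | LaL; L -> b | aL | aWL; W -> a | Lb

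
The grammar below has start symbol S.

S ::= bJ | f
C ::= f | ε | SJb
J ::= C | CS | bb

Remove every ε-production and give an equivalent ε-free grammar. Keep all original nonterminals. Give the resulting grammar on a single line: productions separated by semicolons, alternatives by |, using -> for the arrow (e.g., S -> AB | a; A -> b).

Nullable set: {C, J}.
S -> bJ: J nullable, giving b | bJ.
Drop C -> ε.
C -> SJb: J nullable, giving SJb | Sb.
J -> C: C nullable, giving C.
J -> CS: C nullable, giving CS | S.
Unchanged (no nullable symbols): S -> f; C -> f; J -> bb.

S -> b | f | bJ; C -> f | Sb | SJb; J -> C | S | CS | bb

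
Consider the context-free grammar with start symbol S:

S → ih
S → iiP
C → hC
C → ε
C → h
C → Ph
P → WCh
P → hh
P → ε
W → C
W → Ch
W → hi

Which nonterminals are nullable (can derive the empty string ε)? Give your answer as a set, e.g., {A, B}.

{C, P, W}

Directly nullable (have an ε-rule): {C, P}.
W is nullable via W -> C (every symbol on the right is already known nullable).
Not nullable: S — each has a terminal in every rule's right-hand side or depends on a non-nullable symbol.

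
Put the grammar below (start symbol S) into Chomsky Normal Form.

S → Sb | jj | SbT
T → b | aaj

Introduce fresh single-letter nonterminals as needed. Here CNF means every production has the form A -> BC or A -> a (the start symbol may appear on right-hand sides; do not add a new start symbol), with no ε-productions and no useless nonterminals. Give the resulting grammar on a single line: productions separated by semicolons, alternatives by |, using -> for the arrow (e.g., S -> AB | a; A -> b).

No ε-productions.
No unit productions to eliminate.
TERM: introduce C -> a, A -> b, B -> j and substitute in every rule of length ≥2.
BIN: S -> SAT becomes S -> SD, D -> AT; T -> CCB becomes T -> CE, E -> CB.

S -> BB | SA | SD; A -> b; B -> j; C -> a; D -> AT; E -> CB; T -> b | CE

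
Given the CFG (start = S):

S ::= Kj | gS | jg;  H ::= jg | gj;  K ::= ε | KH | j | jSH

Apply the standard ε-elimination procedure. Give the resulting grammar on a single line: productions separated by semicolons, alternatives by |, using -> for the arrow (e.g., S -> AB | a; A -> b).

Nullable set: {K}.
S -> Kj: K nullable, giving Kj | j.
Drop K -> ε.
K -> KH: K nullable, giving H | KH.
Unchanged (no nullable symbols): S -> gS; S -> jg; H -> gj; H -> jg; K -> j; K -> jSH.

S -> j | Kj | gS | jg; H -> gj | jg; K -> H | j | KH | jSH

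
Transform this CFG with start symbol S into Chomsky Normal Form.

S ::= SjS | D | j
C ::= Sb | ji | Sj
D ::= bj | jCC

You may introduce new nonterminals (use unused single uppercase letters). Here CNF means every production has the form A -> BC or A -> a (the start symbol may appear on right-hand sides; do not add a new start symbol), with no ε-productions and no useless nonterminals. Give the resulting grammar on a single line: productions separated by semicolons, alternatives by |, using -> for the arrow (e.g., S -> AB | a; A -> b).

S -> j | AB | BG | SH; A -> b; B -> j; C -> BE | SA | SB; E -> i; G -> CC; H -> BS

No ε-productions.
After unit-elimination: S -> j | bj | SjS | jCC; C -> Sb | Sj | ji; D -> bj | jCC.
TERM: introduce A -> b, E -> i, B -> j and substitute in every rule of length ≥2.
BIN: D -> BCC becomes D -> BF, F -> CC; S -> BCC becomes S -> BG, G -> CC; S -> SBS becomes S -> SH, H -> BS.
Drop unreachable/unproductive: D.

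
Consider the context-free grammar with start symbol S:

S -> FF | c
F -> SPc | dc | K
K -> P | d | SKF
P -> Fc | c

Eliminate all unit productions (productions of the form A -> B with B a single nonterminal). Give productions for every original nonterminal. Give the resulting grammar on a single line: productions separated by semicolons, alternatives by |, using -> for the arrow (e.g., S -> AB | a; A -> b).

S -> c | FF; F -> c | d | Fc | dc | SKF | SPc; K -> c | d | Fc | SKF; P -> c | Fc

Unit productions: F->K, K->P.
Unit pairs (A ⇒* B via units): (F,K), (F,P), (K,P).
S: inherits non-unit rules of {S} → FF | c.
F: inherits non-unit rules of {F, K, P} → Fc | SKF | SPc | c | d | dc.
K: inherits non-unit rules of {K, P} → Fc | SKF | c | d.
P: inherits non-unit rules of {P} → Fc | c.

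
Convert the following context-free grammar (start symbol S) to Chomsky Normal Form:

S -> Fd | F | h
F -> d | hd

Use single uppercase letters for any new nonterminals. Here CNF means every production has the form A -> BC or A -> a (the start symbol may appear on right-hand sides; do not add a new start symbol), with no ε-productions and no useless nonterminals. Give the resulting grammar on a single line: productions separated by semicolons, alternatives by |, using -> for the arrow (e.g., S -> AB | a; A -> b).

No ε-productions.
After unit-elimination: S -> d | h | Fd | hd; F -> d | hd.
TERM: introduce B -> d, A -> h and substitute in every rule of length ≥2.

S -> d | h | AB | FB; A -> h; B -> d; F -> d | AB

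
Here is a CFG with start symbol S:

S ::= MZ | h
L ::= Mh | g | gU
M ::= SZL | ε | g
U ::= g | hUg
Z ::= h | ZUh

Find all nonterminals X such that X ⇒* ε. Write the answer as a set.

{M}

Directly nullable (have an ε-rule): {M}.
Not nullable: L, S, U, Z — each has a terminal in every rule's right-hand side or depends on a non-nullable symbol.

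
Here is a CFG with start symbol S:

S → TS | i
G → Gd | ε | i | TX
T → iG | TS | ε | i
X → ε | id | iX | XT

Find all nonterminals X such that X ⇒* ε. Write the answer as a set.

{G, T, X}

Directly nullable (have an ε-rule): {G, T, X}.
Not nullable: S — each has a terminal in every rule's right-hand side or depends on a non-nullable symbol.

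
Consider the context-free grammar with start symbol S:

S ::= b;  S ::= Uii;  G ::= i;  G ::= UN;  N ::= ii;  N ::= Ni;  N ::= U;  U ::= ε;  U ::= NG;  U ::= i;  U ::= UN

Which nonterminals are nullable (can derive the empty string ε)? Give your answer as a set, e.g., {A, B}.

{G, N, U}

Directly nullable (have an ε-rule): {U}.
N is nullable via N -> U (every symbol on the right is already known nullable).
G is nullable via G -> UN (every symbol on the right is already known nullable).
Not nullable: S — each has a terminal in every rule's right-hand side or depends on a non-nullable symbol.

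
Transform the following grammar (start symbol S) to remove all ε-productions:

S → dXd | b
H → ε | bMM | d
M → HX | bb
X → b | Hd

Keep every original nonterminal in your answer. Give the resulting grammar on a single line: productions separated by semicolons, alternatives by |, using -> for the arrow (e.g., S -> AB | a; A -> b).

S -> b | dXd; H -> d | bMM; M -> X | HX | bb; X -> b | d | Hd

Nullable set: {H}.
Drop H -> ε.
M -> HX: H nullable, giving HX | X.
X -> Hd: H nullable, giving Hd | d.
Unchanged (no nullable symbols): S -> b; S -> dXd; H -> bMM; H -> d; M -> bb; X -> b.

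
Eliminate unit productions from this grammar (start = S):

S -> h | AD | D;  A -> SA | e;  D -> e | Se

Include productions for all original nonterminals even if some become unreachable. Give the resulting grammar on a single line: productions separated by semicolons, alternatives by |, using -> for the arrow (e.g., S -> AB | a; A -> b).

Unit productions: S->D.
Unit pairs (A ⇒* B via units): (S,D).
S: inherits non-unit rules of {D, S} → AD | Se | e | h.
A: inherits non-unit rules of {A} → SA | e.
D: inherits non-unit rules of {D} → Se | e.

S -> e | h | AD | Se; A -> e | SA; D -> e | Se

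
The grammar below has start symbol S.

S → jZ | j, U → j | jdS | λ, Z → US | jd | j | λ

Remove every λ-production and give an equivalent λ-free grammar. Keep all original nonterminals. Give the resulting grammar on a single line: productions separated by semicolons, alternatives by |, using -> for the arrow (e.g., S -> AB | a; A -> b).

S -> j | jZ; U -> j | jdS; Z -> S | j | US | jd

Nullable set: {U, Z}.
S -> jZ: Z nullable, giving j | jZ.
Drop U -> λ.
Drop Z -> λ.
Z -> US: U nullable, giving S | US.
Unchanged (no nullable symbols): S -> j; U -> j; U -> jdS; Z -> j; Z -> jd.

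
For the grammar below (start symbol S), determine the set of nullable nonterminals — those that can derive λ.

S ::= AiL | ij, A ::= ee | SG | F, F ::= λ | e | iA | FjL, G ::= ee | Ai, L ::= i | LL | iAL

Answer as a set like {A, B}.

Directly nullable (have an ε-rule): {F}.
A is nullable via A -> F (every symbol on the right is already known nullable).
Not nullable: G, L, S — each has a terminal in every rule's right-hand side or depends on a non-nullable symbol.

{A, F}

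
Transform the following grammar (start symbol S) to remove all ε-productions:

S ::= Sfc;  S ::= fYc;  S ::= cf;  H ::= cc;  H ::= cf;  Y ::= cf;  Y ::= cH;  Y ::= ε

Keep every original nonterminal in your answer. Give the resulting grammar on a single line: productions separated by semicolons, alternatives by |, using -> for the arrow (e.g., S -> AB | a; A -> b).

Nullable set: {Y}.
S -> fYc: Y nullable, giving fYc | fc.
Drop Y -> ε.
Unchanged (no nullable symbols): S -> Sfc; S -> cf; H -> cc; H -> cf; Y -> cH; Y -> cf.

S -> cf | fc | Sfc | fYc; H -> cc | cf; Y -> cH | cf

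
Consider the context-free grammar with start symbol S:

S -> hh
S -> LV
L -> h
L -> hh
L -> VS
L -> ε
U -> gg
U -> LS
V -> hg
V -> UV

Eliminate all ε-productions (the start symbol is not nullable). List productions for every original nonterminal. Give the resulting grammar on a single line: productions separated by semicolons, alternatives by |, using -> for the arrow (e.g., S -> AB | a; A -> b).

Nullable set: {L}.
S -> LV: L nullable, giving LV | V.
Drop L -> ε.
U -> LS: L nullable, giving LS | S.
Unchanged (no nullable symbols): S -> hh; L -> VS; L -> h; L -> hh; U -> gg; V -> UV; V -> hg.

S -> V | LV | hh; L -> h | VS | hh; U -> S | LS | gg; V -> UV | hg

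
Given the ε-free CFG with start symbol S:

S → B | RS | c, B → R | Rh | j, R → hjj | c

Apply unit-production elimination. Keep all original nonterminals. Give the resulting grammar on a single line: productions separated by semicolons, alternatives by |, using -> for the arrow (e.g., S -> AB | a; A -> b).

Unit productions: B->R, S->B.
Unit pairs (A ⇒* B via units): (B,R), (S,B), (S,R).
S: inherits non-unit rules of {B, R, S} → RS | Rh | c | hjj | j.
B: inherits non-unit rules of {B, R} → Rh | c | hjj | j.
R: inherits non-unit rules of {R} → c | hjj.

S -> c | j | RS | Rh | hjj; B -> c | j | Rh | hjj; R -> c | hjj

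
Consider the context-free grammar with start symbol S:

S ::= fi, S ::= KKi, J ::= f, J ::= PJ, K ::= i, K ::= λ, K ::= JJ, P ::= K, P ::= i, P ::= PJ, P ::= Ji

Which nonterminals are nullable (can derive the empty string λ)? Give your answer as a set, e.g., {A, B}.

{K, P}

Directly nullable (have an ε-rule): {K}.
P is nullable via P -> K (every symbol on the right is already known nullable).
Not nullable: J, S — each has a terminal in every rule's right-hand side or depends on a non-nullable symbol.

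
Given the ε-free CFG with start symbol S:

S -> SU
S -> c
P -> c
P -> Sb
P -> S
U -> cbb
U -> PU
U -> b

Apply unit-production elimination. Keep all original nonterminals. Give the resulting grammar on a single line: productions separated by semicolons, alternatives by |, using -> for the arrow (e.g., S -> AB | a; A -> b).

S -> c | SU; P -> c | SU | Sb; U -> b | PU | cbb

Unit productions: P->S.
Unit pairs (A ⇒* B via units): (P,S).
S: inherits non-unit rules of {S} → SU | c.
P: inherits non-unit rules of {P, S} → SU | Sb | c.
U: inherits non-unit rules of {U} → PU | b | cbb.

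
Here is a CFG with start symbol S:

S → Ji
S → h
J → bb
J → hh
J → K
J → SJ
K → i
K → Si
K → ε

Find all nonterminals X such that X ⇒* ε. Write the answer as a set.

{J, K}

Directly nullable (have an ε-rule): {K}.
J is nullable via J -> K (every symbol on the right is already known nullable).
Not nullable: S — each has a terminal in every rule's right-hand side or depends on a non-nullable symbol.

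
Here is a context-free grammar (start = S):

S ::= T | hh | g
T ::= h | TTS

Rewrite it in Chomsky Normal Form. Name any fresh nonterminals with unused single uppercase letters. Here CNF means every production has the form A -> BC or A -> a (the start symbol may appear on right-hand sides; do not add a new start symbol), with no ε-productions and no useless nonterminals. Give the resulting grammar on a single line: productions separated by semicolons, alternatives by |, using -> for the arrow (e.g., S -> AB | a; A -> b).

No ε-productions.
After unit-elimination: S -> g | h | hh | TTS; T -> h | TTS.
TERM: introduce A -> h and substitute in every rule of length ≥2.
BIN: S -> TTS becomes S -> TB, B -> TS; T -> TTS becomes T -> TC, C -> TS.

S -> g | h | AA | TB; A -> h; B -> TS; C -> TS; T -> h | TC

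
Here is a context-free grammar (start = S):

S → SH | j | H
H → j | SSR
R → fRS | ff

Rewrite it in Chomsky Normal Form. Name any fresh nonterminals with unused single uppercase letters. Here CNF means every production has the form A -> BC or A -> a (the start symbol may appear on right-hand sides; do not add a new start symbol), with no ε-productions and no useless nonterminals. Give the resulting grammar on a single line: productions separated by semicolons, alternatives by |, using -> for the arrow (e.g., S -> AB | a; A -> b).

S -> j | SD | SH; A -> f; B -> SR; C -> RS; D -> SR; H -> j | SB; R -> AA | AC

No ε-productions.
After unit-elimination: S -> j | SH | SSR; H -> j | SSR; R -> ff | fRS.
TERM: introduce A -> f and substitute in every rule of length ≥2.
BIN: H -> SSR becomes H -> SB, B -> SR; R -> ARS becomes R -> AC, C -> RS; S -> SSR becomes S -> SD, D -> SR.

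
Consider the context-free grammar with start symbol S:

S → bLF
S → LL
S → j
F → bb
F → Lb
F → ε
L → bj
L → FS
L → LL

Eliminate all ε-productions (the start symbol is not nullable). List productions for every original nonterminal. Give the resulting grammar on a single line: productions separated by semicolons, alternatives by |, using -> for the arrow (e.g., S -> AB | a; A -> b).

Nullable set: {F}.
S -> bLF: F nullable, giving bL | bLF.
Drop F -> ε.
L -> FS: F nullable, giving FS | S.
Unchanged (no nullable symbols): S -> LL; S -> j; F -> Lb; F -> bb; L -> LL; L -> bj.

S -> j | LL | bL | bLF; F -> Lb | bb; L -> S | FS | LL | bj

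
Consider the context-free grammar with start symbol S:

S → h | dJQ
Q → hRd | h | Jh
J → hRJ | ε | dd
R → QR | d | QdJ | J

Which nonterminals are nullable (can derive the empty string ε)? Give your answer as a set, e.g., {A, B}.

Directly nullable (have an ε-rule): {J}.
R is nullable via R -> J (every symbol on the right is already known nullable).
Not nullable: Q, S — each has a terminal in every rule's right-hand side or depends on a non-nullable symbol.

{J, R}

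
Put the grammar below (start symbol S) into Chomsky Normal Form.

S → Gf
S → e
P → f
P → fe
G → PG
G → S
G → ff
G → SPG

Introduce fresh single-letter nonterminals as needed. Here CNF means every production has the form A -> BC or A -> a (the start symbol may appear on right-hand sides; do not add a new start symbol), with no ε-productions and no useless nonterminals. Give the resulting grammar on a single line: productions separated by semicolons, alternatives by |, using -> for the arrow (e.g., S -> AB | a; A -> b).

No ε-productions.
After unit-elimination: S -> e | Gf; G -> e | Gf | PG | ff | SPG; P -> f | fe.
TERM: introduce B -> e, A -> f and substitute in every rule of length ≥2.
BIN: G -> SPG becomes G -> SC, C -> PG.

S -> e | GA; A -> f; B -> e; C -> PG; G -> e | AA | GA | PG | SC; P -> f | AB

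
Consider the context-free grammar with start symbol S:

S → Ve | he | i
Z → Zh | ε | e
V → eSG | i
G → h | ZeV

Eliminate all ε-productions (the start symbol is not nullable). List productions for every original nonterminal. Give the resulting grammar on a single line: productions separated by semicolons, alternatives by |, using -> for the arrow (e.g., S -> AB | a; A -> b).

S -> i | Ve | he; G -> h | eV | ZeV; V -> i | eSG; Z -> e | h | Zh

Nullable set: {Z}.
G -> ZeV: Z nullable, giving ZeV | eV.
Drop Z -> ε.
Z -> Zh: Z nullable, giving Zh | h.
Unchanged (no nullable symbols): S -> Ve; S -> he; S -> i; G -> h; V -> eSG; V -> i; Z -> e.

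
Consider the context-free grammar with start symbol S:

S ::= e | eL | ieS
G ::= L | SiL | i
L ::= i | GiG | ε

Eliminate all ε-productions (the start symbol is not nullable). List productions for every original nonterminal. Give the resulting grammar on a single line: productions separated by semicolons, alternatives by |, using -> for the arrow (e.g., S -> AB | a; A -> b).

Nullable set: {G, L}.
S -> eL: L nullable, giving e | eL.
G -> L: L nullable, giving L.
G -> SiL: L nullable, giving Si | SiL.
Drop L -> ε.
L -> GiG: G, G nullable, giving Gi | GiG | i | iG.
Unchanged (no nullable symbols): S -> e; S -> ieS; G -> i; L -> i.

S -> e | eL | ieS; G -> L | i | Si | SiL; L -> i | Gi | iG | GiG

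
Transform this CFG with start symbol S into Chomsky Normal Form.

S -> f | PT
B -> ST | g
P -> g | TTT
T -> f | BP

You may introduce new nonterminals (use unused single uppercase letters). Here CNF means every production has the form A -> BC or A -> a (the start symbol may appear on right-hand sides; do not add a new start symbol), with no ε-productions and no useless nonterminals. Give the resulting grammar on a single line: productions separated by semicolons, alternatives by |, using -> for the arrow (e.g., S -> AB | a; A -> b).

No ε-productions.
No unit productions to eliminate.
BIN: P -> TTT becomes P -> TA, A -> TT.

S -> f | PT; A -> TT; B -> g | ST; P -> g | TA; T -> f | BP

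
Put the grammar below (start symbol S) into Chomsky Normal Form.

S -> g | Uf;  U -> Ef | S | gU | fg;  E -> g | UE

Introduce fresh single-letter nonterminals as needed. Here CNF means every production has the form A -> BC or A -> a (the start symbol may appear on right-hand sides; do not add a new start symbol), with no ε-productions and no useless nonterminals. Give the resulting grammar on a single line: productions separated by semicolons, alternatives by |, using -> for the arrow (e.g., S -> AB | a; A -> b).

S -> g | UA; A -> f; B -> g; E -> g | UE; U -> g | AB | BU | EA | UA

No ε-productions.
After unit-elimination: S -> g | Uf; E -> g | UE; U -> g | Ef | Uf | fg | gU.
TERM: introduce A -> f, B -> g and substitute in every rule of length ≥2.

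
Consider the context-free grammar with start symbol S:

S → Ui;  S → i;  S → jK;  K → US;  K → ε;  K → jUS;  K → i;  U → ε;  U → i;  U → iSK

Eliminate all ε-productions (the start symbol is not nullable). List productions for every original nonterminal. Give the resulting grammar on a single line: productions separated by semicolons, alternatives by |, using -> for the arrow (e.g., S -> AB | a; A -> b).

Nullable set: {K, U}.
S -> Ui: U nullable, giving Ui | i.
S -> jK: K nullable, giving j | jK.
Drop K -> ε.
K -> US: U nullable, giving S | US.
K -> jUS: U nullable, giving jS | jUS.
Drop U -> ε.
U -> iSK: K nullable, giving iS | iSK.
Unchanged (no nullable symbols): S -> i; K -> i; U -> i.

S -> i | j | Ui | jK; K -> S | i | US | jS | jUS; U -> i | iS | iSK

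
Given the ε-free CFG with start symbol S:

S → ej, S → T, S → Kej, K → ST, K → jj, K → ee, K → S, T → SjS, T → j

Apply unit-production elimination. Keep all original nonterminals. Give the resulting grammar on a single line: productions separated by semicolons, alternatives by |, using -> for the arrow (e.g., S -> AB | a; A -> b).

Unit productions: K->S, S->T.
Unit pairs (A ⇒* B via units): (K,S), (K,T), (S,T).
S: inherits non-unit rules of {S, T} → Kej | SjS | ej | j.
K: inherits non-unit rules of {K, S, T} → Kej | ST | SjS | ee | ej | j | jj.
T: inherits non-unit rules of {T} → SjS | j.

S -> j | ej | Kej | SjS; K -> j | ST | ee | ej | jj | Kej | SjS; T -> j | SjS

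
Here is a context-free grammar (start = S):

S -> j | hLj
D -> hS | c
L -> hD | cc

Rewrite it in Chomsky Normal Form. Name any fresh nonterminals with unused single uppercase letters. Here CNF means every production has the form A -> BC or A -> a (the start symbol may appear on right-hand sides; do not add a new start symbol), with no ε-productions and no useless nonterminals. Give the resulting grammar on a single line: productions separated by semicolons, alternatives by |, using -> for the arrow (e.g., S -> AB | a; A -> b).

No ε-productions.
No unit productions to eliminate.
TERM: introduce B -> c, A -> h, C -> j and substitute in every rule of length ≥2.
BIN: S -> ALC becomes S -> AE, E -> LC.

S -> j | AE; A -> h; B -> c; C -> j; D -> c | AS; E -> LC; L -> AD | BB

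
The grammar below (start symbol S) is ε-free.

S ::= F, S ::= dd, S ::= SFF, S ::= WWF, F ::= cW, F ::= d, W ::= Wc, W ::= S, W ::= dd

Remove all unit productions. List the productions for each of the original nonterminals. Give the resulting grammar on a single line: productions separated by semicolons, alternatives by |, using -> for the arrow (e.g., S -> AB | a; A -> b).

S -> d | cW | dd | SFF | WWF; F -> d | cW; W -> d | Wc | cW | dd | SFF | WWF

Unit productions: S->F, W->S.
Unit pairs (A ⇒* B via units): (S,F), (W,F), (W,S).
S: inherits non-unit rules of {F, S} → SFF | WWF | cW | d | dd.
F: inherits non-unit rules of {F} → cW | d.
W: inherits non-unit rules of {F, S, W} → SFF | WWF | Wc | cW | d | dd.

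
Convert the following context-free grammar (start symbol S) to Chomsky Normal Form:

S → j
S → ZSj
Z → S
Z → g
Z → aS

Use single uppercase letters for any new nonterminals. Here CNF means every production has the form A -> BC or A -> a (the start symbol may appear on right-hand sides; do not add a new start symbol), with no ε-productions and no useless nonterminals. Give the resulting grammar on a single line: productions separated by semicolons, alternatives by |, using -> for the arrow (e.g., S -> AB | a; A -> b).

No ε-productions.
After unit-elimination: S -> j | ZSj; Z -> g | j | aS | ZSj.
TERM: introduce B -> a, A -> j and substitute in every rule of length ≥2.
BIN: S -> ZSA becomes S -> ZC, C -> SA; Z -> ZSA becomes Z -> ZD, D -> SA.

S -> j | ZC; A -> j; B -> a; C -> SA; D -> SA; Z -> g | j | BS | ZD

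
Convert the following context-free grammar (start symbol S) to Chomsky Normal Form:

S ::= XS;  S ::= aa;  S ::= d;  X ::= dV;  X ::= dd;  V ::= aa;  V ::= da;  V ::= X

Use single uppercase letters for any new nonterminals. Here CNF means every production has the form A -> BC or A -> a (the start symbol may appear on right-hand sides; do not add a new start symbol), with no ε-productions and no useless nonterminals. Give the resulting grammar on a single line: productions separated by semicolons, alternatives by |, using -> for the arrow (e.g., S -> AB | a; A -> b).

S -> d | AA | XS; A -> a; B -> d; V -> AA | BA | BB | BV; X -> BB | BV

No ε-productions.
After unit-elimination: S -> d | XS | aa; V -> aa | dV | da | dd; X -> dV | dd.
TERM: introduce A -> a, B -> d and substitute in every rule of length ≥2.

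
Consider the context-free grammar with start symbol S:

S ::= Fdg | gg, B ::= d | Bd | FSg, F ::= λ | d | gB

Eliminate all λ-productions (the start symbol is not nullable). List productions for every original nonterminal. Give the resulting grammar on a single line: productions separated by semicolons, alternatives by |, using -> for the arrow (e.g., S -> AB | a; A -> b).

Nullable set: {F}.
S -> Fdg: F nullable, giving Fdg | dg.
B -> FSg: F nullable, giving FSg | Sg.
Drop F -> λ.
Unchanged (no nullable symbols): S -> gg; B -> Bd; B -> d; F -> d; F -> gB.

S -> dg | gg | Fdg; B -> d | Bd | Sg | FSg; F -> d | gB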